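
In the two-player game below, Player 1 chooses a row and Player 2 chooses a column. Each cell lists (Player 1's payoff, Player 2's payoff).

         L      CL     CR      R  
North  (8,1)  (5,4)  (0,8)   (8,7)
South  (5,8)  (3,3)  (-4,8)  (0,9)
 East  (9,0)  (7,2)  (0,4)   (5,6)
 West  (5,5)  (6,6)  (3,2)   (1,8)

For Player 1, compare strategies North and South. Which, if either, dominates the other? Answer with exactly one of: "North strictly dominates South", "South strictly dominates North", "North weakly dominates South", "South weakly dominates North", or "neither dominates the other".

North's payoffs vs South's, by Player 2's action — L: 8>5, CL: 5>3, CR: 0>-4, R: 8>0.
Every comparison favours North, so North strictly dominates South.

North strictly dominates South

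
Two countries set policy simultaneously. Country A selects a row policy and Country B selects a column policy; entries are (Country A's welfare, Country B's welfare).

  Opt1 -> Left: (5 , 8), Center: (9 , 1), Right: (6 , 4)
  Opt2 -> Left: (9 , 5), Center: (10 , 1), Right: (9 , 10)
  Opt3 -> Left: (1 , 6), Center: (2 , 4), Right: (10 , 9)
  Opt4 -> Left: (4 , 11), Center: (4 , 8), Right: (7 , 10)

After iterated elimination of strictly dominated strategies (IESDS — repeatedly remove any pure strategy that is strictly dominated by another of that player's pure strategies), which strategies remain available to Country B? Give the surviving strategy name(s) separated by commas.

Right

For Country A, Opt2 strictly dominates Opt1 on the remaining columns (Left: 9>5, Center: 10>9, Right: 9>6); eliminate Opt1.
For Country A, Opt2 strictly dominates Opt4 on the remaining columns (Left: 9>4, Center: 10>4, Right: 9>7); eliminate Opt4.
Country B's strategy Left is strictly dominated by Right (Opt2: 10>5, Opt3: 9>6) and is removed.
Column Center is eliminated: Right beats it against every remaining row (Opt2: 10>1, Opt3: 9>4).
For Country A, Opt3 strictly dominates Opt2 on the remaining columns (Right: 10>9); eliminate Opt2.
Among the remaining strategies, none is strictly dominated by another pure strategy of the same player, so the elimination stops.
Surviving strategies — Country A: {Opt3}; Country B: {Right}.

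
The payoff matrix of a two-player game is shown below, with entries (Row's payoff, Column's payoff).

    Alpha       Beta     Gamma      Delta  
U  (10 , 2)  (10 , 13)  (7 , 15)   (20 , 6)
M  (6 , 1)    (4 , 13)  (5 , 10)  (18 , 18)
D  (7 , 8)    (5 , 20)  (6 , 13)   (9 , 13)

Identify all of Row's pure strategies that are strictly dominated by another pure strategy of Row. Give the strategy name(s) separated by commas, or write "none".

U: no other strategy beats it everywhere (M at Alpha (10>6); D at Alpha (10>7)).
U strictly dominates M — Alpha: 10>6, Beta: 10>4, Gamma: 7>5, Delta: 20>18.
D: dominated, since U does at least as well everywhere (Alpha: 10>7, Beta: 10>5, Gamma: 7>6, Delta: 20>9).

M, D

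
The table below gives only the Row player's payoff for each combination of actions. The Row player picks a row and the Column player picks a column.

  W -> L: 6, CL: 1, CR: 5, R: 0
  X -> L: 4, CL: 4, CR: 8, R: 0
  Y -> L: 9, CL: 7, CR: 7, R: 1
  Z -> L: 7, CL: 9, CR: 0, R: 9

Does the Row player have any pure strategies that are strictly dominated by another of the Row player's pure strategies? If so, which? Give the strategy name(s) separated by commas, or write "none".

W is strictly dominated by Y (L: 9>6, CL: 7>1, CR: 7>5, R: 1>0).
X is not dominated — it holds its own against W at CL (4>1); Y at CR (8>7); Z at CR (8>0).
Y: no other strategy beats it everywhere (W at L (9>6); X at L (9>4); Z at L (9>7)).
Nothing dominates Z: W at L (7>6); X at L (7>4); Y at CL (9>7).

W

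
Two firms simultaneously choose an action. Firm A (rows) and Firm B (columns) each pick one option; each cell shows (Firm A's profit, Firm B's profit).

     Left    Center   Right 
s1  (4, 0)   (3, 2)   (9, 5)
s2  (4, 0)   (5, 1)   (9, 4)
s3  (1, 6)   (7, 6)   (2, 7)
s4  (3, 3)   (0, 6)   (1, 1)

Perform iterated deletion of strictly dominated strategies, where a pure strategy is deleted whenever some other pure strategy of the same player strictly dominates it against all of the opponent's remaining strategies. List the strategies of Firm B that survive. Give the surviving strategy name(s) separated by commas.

Right

Row s4 is eliminated: s1 beats it against every remaining column (Left: 4>3, Center: 3>0, Right: 9>1).
Column Left is eliminated: Right beats it against every remaining row (s1: 5>0, s2: 4>0, s3: 7>6).
For Firm B, Right strictly dominates Center on the remaining rows (s1: 5>2, s2: 4>1, s3: 7>6); eliminate Center.
For Firm A, s1 strictly dominates s3 on the remaining columns (Right: 9>2); eliminate s3.
Among the remaining strategies, none is strictly dominated by another pure strategy of the same player, so the elimination stops.
Surviving strategies — Firm A: {s1, s2}; Firm B: {Right}.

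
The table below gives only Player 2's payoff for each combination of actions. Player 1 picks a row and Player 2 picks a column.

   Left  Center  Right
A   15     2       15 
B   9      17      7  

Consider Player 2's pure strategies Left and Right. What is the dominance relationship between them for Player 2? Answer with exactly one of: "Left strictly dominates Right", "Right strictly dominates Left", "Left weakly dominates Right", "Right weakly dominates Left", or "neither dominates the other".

Left's payoffs vs Right's, by Player 1's action — A: 15=15, B: 9>7.
Left is at least as good everywhere and strictly better somewhere (tied only at A), so Left weakly but not strictly dominates Right.

Left weakly dominates Right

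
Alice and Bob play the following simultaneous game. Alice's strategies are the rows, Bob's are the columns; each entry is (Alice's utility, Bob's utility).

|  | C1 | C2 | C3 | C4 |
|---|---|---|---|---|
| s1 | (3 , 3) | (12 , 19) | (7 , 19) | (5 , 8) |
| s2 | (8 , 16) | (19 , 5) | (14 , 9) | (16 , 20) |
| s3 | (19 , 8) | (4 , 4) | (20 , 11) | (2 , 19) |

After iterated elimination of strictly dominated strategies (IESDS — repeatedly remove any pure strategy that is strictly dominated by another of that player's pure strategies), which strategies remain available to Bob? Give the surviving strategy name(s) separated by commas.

Row s1 is eliminated: s2 beats it against every remaining column (C1: 8>3, C2: 19>12, C3: 14>7, C4: 16>5).
Column C1 is eliminated: C4 beats it against every remaining row (s2: 20>16, s3: 19>8).
Column C2 is eliminated: C3 beats it against every remaining row (s2: 9>5, s3: 11>4).
Column C3 is eliminated: C4 beats it against every remaining row (s2: 20>9, s3: 19>11).
Alice's strategy s3 is strictly dominated by s2 (C4: 16>2) and is removed.
Among the remaining strategies, none is strictly dominated by another pure strategy of the same player, so the elimination stops.
Surviving strategies — Alice: {s2}; Bob: {C4}.

C4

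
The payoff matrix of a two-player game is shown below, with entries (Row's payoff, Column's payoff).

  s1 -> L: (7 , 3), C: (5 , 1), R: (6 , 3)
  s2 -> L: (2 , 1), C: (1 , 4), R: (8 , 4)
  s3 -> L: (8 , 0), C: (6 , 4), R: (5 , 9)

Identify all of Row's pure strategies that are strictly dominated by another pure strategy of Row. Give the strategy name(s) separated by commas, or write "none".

Nothing dominates s1: s2 at L (7>2); s3 at R (6>5).
Nothing dominates s2: s1 at R (8>6); s3 at R (8>5).
Nothing dominates s3: s1 at L (8>7); s2 at L (8>2).

none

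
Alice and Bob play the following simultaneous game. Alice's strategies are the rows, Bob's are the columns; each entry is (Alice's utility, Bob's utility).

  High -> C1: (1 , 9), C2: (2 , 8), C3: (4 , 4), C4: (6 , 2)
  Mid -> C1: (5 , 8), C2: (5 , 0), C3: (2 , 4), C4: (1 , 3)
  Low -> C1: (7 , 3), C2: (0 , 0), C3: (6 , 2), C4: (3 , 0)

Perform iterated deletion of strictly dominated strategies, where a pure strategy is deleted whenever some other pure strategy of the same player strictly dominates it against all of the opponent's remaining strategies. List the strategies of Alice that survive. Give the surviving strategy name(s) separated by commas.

Low

Bob's strategy C2 is strictly dominated by C1 (High: 9>8, Mid: 8>0, Low: 3>0) and is removed.
Alice's strategy Mid is strictly dominated by Low (C1: 7>5, C3: 6>2, C4: 3>1) and is removed.
Bob's strategy C3 is strictly dominated by C1 (High: 9>4, Low: 3>2) and is removed.
Column C4 is eliminated: C1 beats it against every remaining row (High: 9>2, Low: 3>0).
Row High is eliminated: Low beats it against every remaining column (C1: 7>1).
Among the remaining strategies, none is strictly dominated by another pure strategy of the same player, so the elimination stops.
Surviving strategies — Alice: {Low}; Bob: {C1}.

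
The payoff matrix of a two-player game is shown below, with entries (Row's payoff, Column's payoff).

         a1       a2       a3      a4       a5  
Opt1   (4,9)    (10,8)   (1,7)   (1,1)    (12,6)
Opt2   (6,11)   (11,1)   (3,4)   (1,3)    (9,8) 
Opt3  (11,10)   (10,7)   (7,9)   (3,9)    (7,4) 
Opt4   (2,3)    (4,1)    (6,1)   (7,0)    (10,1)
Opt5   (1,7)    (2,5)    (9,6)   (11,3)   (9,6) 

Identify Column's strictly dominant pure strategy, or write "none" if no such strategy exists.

a1 vs a2: Opt1: 9>8, Opt2: 11>1, Opt3: 10>7, Opt4: 3>1, Opt5: 7>5.
a1 vs a3: Opt1: 9>7, Opt2: 11>4, Opt3: 10>9, Opt4: 3>1, Opt5: 7>6.
a1 vs a4: Opt1: 9>1, Opt2: 11>3, Opt3: 10>9, Opt4: 3>0, Opt5: 7>3.
a1 vs a5: Opt1: 9>6, Opt2: 11>8, Opt3: 10>4, Opt4: 3>1, Opt5: 7>6.
a1 strictly beats every other strategy against every opponent action, so it is strictly dominant.

a1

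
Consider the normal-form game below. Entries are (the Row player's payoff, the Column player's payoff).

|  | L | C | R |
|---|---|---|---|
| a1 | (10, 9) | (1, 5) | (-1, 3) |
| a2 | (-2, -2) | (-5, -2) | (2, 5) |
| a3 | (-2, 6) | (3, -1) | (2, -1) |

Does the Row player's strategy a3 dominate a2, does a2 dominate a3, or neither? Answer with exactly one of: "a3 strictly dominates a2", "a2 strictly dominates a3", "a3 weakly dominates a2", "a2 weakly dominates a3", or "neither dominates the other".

a3's payoffs vs a2's, by the Column player's action — L: -2=-2, C: 3>-5, R: 2=2.
a3 is at least as good everywhere and strictly better somewhere (tied only at L, R), so a3 weakly but not strictly dominates a2.

a3 weakly dominates a2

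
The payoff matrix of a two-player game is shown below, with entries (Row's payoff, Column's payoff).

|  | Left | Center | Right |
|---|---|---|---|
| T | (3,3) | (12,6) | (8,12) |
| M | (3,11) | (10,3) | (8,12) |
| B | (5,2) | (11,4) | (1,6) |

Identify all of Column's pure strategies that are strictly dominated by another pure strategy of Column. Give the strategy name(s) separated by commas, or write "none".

Left is strictly dominated by Right (T: 12>3, M: 12>11, B: 6>2).
Right strictly dominates Center — T: 12>6, M: 12>3, B: 6>4.
Right: no other strategy beats it everywhere (Left at T (12>3); Center at T (12>6)).

Left, Center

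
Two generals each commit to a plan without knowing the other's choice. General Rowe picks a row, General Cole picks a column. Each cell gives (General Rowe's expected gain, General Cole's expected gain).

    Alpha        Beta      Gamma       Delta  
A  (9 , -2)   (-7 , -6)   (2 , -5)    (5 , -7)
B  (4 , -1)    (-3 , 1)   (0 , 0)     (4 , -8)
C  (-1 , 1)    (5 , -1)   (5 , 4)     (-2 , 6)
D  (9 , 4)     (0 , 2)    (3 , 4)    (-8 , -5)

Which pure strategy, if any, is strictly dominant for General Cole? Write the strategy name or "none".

none

Alpha fails to dominate Beta at B (-1<1).
Beta fails to dominate Alpha at A (-6<-2).
Gamma fails to dominate Alpha at A (-5<-2).
Delta fails to dominate Alpha at A (-7<-2).
No single strategy dominates all the others.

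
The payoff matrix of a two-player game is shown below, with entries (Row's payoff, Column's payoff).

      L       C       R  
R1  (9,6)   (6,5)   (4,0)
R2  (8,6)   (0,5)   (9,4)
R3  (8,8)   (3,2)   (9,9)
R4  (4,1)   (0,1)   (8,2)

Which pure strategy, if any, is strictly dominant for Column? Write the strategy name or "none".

none

L fails to dominate C at R4 (1=1).
C fails to dominate L at R1 (5<6).
R fails to dominate L at R1 (0<6).
No single strategy dominates all the others.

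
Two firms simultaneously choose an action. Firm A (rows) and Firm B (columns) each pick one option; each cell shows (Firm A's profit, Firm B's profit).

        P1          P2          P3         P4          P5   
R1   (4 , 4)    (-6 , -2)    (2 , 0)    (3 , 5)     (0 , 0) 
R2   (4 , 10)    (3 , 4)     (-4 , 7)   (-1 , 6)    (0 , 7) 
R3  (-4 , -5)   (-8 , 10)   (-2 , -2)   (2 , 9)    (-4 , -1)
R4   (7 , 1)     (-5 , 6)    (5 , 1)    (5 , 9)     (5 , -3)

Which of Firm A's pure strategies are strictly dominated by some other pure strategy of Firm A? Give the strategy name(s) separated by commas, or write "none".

R4 strictly dominates R1 — P1: 7>4, P2: -5>-6, P3: 5>2, P4: 5>3, P5: 5>0.
R2: no other strategy beats it everywhere (R1 at P1 (4=4); R3 at P1 (4>-4); R4 at P2 (3>-5)).
R1 strictly dominates R3 — P1: 4>-4, P2: -6>-8, P3: 2>-2, P4: 3>2, P5: 0>-4.
R4: no other strategy beats it everywhere (R1 at P1 (7>4); R2 at P1 (7>4); R3 at P1 (7>-4)).

R1, R3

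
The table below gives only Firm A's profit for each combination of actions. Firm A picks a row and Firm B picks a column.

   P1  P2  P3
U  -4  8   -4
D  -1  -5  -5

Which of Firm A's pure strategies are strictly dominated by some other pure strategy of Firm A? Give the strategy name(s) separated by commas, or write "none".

none

U: no other strategy beats it everywhere (D at P2 (8>-5)).
Nothing dominates D: U at P1 (-1>-4).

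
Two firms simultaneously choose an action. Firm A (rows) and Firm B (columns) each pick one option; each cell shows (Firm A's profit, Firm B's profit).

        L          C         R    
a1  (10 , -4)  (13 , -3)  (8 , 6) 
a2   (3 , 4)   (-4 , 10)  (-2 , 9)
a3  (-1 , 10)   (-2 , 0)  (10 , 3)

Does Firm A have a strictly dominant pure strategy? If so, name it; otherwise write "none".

none

a1 fails to dominate a3 at R (8<10).
a2 fails to dominate a1 at L (3<10).
a3 fails to dominate a1 at L (-1<10).
No single strategy dominates all the others.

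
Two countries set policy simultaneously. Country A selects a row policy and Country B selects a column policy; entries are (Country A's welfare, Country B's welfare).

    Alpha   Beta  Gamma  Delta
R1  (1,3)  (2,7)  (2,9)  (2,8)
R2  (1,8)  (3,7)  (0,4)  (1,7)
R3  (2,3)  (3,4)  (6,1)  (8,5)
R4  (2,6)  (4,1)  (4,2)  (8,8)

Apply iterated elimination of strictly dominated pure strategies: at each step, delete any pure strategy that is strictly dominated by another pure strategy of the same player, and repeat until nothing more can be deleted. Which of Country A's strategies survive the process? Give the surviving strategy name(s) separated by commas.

R3, R4

Country A's strategy R1 is strictly dominated by R3 (Alpha: 2>1, Beta: 3>2, Gamma: 6>2, Delta: 8>2) and is removed.
Country A's strategy R2 is strictly dominated by R4 (Alpha: 2>1, Beta: 4>3, Gamma: 4>0, Delta: 8>1) and is removed.
Country B's strategy Alpha is strictly dominated by Delta (R3: 5>3, R4: 8>6) and is removed.
Country B's strategy Beta is strictly dominated by Delta (R3: 5>4, R4: 8>1) and is removed.
Country B's strategy Gamma is strictly dominated by Delta (R3: 5>1, R4: 8>2) and is removed.
Among the remaining strategies, none is strictly dominated by another pure strategy of the same player, so the elimination stops.
Surviving strategies — Country A: {R3, R4}; Country B: {Delta}.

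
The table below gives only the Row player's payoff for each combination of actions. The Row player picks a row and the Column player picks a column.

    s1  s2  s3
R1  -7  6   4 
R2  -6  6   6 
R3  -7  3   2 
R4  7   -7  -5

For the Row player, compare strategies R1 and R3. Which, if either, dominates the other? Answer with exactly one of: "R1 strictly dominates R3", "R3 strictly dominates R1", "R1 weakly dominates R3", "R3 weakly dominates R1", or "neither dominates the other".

R1 weakly dominates R3

R1's payoffs vs R3's, by the Column player's action — s1: -7=-7, s2: 6>3, s3: 4>2.
R1 is at least as good everywhere and strictly better somewhere (tied only at s1), so R1 weakly but not strictly dominates R3.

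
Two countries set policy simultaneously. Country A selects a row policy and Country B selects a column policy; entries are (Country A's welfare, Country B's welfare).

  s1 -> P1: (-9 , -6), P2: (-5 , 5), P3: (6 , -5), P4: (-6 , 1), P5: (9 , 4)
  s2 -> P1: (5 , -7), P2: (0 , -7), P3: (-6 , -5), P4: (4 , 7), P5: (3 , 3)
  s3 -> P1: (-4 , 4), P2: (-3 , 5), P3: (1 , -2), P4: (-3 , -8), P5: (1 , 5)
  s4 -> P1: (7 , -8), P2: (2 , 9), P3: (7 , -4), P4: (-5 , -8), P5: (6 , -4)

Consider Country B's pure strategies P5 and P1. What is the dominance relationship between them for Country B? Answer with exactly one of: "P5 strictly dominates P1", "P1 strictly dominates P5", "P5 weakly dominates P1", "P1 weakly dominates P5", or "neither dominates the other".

P5 strictly dominates P1

P5's payoffs vs P1's, by Country A's action — s1: 4>-6, s2: 3>-7, s3: 5>4, s4: -4>-8.
P5 gives a strictly higher payoff against each choice by Country A, so P5 strictly dominates P1.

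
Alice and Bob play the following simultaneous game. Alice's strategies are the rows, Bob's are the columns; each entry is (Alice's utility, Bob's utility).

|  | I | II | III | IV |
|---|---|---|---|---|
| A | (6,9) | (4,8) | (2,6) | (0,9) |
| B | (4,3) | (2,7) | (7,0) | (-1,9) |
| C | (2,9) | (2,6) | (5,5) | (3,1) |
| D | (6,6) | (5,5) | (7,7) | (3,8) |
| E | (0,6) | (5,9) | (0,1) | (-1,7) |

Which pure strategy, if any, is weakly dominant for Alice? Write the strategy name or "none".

D

D vs A: I: 6=6, II: 5>4, III: 7>2, IV: 3>0.
D vs B: I: 6>4, II: 5>2, III: 7=7, IV: 3>-1.
D vs C: I: 6>2, II: 5>2, III: 7>5, IV: 3=3.
D vs E: I: 6>0, II: 5=5, III: 7>0, IV: 3>-1.
D is at least as good as every other strategy against every opponent action, so it is weakly dominant.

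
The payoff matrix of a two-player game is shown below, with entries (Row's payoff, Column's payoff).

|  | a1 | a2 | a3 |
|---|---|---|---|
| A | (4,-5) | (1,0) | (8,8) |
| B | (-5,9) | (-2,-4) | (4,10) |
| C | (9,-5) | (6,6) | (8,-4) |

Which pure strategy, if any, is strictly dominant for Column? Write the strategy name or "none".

a1 fails to dominate a2 at A (-5<0).
a2 fails to dominate a1 at B (-4<9).
a3 fails to dominate a2 at C (-4<6).
No single strategy dominates all the others.

none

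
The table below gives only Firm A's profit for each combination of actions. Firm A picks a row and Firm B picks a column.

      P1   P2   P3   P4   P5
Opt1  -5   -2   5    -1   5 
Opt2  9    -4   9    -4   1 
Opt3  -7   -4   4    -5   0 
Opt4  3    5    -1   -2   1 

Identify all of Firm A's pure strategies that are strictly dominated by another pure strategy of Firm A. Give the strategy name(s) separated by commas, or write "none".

Nothing dominates Opt1: Opt2 at P2 (-2>-4); Opt3 at P1 (-5>-7); Opt4 at P3 (5>-1).
Opt2: no other strategy beats it everywhere (Opt1 at P1 (9>-5); Opt3 at P1 (9>-7); Opt4 at P1 (9>3)).
Opt1 strictly dominates Opt3 — P1: -5>-7, P2: -2>-4, P3: 5>4, P4: -1>-5, P5: 5>0.
Opt4 is not dominated — it holds its own against Opt1 at P1 (3>-5); Opt2 at P2 (5>-4); Opt3 at P1 (3>-7).

Opt3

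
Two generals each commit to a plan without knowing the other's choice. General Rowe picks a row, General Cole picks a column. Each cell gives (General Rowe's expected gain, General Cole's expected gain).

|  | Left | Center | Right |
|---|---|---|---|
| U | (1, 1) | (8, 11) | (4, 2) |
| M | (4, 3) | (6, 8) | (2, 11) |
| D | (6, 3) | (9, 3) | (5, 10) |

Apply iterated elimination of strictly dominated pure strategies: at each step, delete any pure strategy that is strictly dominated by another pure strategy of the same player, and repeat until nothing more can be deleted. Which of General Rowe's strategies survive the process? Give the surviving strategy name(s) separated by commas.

D

For General Rowe, D strictly dominates U on the remaining columns (Left: 6>1, Center: 9>8, Right: 5>4); eliminate U.
General Rowe's strategy M is strictly dominated by D (Left: 6>4, Center: 9>6, Right: 5>2) and is removed.
For General Cole, Right strictly dominates Left on the remaining rows (D: 10>3); eliminate Left.
Column Center is eliminated: Right beats it against every remaining row (D: 10>3).
Among the remaining strategies, none is strictly dominated by another pure strategy of the same player, so the elimination stops.
Surviving strategies — General Rowe: {D}; General Cole: {Right}.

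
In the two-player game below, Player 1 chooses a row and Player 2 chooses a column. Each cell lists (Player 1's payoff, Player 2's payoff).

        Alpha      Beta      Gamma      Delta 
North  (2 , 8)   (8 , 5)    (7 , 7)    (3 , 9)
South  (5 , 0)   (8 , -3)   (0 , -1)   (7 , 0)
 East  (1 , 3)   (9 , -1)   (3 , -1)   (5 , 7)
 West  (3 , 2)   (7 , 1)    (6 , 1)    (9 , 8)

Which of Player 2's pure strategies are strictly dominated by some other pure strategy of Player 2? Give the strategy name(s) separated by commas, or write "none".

Beta, Gamma

Alpha is not dominated — it holds its own against Beta at North (8>5); Gamma at North (8>7); Delta at South (0=0).
Beta: dominated, since Alpha does at least as well everywhere (North: 8>5, South: 0>-3, East: 3>-1, West: 2>1).
Gamma: dominated, since Alpha does at least as well everywhere (North: 8>7, South: 0>-1, East: 3>-1, West: 2>1).
Delta: no other strategy beats it everywhere (Alpha at North (9>8); Beta at North (9>5); Gamma at North (9>7)).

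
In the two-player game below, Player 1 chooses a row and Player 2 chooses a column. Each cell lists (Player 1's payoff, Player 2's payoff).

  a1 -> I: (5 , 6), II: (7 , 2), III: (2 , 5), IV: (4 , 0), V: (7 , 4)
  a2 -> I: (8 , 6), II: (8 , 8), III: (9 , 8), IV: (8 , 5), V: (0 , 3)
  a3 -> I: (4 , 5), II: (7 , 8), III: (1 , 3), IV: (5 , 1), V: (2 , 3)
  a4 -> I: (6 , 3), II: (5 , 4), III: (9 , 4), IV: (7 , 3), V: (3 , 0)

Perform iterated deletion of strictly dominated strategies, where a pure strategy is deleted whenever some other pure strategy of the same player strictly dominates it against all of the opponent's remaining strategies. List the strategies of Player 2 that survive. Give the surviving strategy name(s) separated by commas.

II, III

For Player 2, II strictly dominates IV on the remaining rows (a1: 2>0, a2: 8>5, a3: 8>1, a4: 4>3); eliminate IV.
For Player 2, I strictly dominates V on the remaining rows (a1: 6>4, a2: 6>3, a3: 5>3, a4: 3>0); eliminate V.
For Player 1, a2 strictly dominates a1 on the remaining columns (I: 8>5, II: 8>7, III: 9>2); eliminate a1.
For Player 1, a2 strictly dominates a3 on the remaining columns (I: 8>4, II: 8>7, III: 9>1); eliminate a3.
Player 2's strategy I is strictly dominated by II (a2: 8>6, a4: 4>3) and is removed.
Among the remaining strategies, none is strictly dominated by another pure strategy of the same player, so the elimination stops.
Surviving strategies — Player 1: {a2, a4}; Player 2: {II, III}.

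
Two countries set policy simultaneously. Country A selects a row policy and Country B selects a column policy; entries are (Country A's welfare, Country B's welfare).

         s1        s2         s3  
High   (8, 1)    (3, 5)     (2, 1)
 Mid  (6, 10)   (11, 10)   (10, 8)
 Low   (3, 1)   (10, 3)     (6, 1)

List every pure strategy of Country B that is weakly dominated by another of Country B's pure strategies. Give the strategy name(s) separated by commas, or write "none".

s1, s3

s1 is weakly dominated by s2 (High: 5>1, Mid: 10=10, Low: 3>1).
s2 is not dominated — it holds its own against s1 at High (5>1); s3 at High (5>1).
s3: dominated, since s1 does at least as well everywhere (High: 1=1, Mid: 10>8, Low: 1=1).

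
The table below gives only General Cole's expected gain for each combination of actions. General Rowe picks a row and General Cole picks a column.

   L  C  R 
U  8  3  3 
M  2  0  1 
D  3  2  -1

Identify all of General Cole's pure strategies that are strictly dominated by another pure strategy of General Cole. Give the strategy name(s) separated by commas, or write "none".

L: no other strategy beats it everywhere (C at U (8>3); R at U (8>3)).
C: dominated, since L does at least as well everywhere (U: 8>3, M: 2>0, D: 3>2).
R is strictly dominated by L (U: 8>3, M: 2>1, D: 3>-1).

C, R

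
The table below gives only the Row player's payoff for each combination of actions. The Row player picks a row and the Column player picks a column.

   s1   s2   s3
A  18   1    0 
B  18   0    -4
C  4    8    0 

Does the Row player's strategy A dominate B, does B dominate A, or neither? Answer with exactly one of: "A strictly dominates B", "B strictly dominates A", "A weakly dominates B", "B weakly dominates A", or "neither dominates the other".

A weakly dominates B

A's payoffs vs B's, by the Column player's action — s1: 18=18, s2: 1>0, s3: 0>-4.
A is at least as good everywhere and strictly better somewhere (tied only at s1), so A weakly but not strictly dominates B.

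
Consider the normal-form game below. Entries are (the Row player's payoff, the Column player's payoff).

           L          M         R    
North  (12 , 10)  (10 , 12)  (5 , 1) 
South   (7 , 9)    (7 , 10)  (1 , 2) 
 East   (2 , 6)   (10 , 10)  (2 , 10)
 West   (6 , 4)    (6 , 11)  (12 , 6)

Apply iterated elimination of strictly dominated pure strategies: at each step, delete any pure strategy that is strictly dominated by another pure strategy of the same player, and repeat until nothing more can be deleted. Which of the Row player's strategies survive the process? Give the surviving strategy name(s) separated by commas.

The Row player's strategy South is strictly dominated by North (L: 12>7, M: 10>7, R: 5>1) and is removed.
For the Column player, M strictly dominates L on the remaining rows (North: 12>10, East: 10>6, West: 11>4); eliminate L.
Among the remaining strategies, none is strictly dominated by another pure strategy of the same player, so the elimination stops.
Surviving strategies — the Row player: {North, East, West}; the Column player: {M, R}.

North, East, West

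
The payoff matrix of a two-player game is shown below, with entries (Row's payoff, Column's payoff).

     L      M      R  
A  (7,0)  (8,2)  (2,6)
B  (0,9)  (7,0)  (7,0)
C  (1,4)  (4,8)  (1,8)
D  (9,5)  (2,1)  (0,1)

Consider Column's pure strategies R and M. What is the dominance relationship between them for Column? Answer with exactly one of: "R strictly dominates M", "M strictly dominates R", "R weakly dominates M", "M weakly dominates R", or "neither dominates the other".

R weakly dominates M

Compare R to M across each choice by Row: A: 6>2, B: 0=0, C: 8=8, D: 1=1.
R is at least as good everywhere and strictly better somewhere (tied only at B, C, D), so R weakly but not strictly dominates M.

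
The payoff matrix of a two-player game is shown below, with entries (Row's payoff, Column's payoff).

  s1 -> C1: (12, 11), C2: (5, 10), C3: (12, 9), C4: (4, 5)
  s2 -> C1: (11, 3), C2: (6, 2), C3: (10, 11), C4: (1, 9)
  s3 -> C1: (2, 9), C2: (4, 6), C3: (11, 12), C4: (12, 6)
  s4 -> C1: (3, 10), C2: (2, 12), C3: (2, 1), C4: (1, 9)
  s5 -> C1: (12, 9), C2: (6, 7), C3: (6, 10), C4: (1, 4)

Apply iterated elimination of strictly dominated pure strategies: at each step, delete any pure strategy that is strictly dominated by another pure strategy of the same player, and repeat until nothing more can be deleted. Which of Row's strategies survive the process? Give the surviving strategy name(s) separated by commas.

s1, s5

Row s4 is eliminated: s1 beats it against every remaining column (C1: 12>3, C2: 5>2, C3: 12>2, C4: 4>1).
For Column, C1 strictly dominates C2 on the remaining rows (s1: 11>10, s2: 3>2, s3: 9>6, s5: 9>7); eliminate C2.
For Row, s1 strictly dominates s2 on the remaining columns (C1: 12>11, C3: 12>10, C4: 4>1); eliminate s2.
Column C4 is eliminated: C1 beats it against every remaining row (s1: 11>5, s3: 9>6, s5: 9>4).
Row's strategy s3 is strictly dominated by s1 (C1: 12>2, C3: 12>11) and is removed.
Among the remaining strategies, none is strictly dominated by another pure strategy of the same player, so the elimination stops.
Surviving strategies — Row: {s1, s5}; Column: {C1, C3}.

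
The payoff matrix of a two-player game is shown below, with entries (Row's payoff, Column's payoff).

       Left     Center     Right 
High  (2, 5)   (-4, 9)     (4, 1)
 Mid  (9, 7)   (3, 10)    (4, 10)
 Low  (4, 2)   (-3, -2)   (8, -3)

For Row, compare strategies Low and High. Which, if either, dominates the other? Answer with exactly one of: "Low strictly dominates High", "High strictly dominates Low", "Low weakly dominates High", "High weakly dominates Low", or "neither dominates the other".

Low strictly dominates High

Compare Low to High across each opponent action: Left: 4>2, Center: -3>-4, Right: 8>4.
Low gives a strictly higher payoff against each opponent action, so Low strictly dominates High.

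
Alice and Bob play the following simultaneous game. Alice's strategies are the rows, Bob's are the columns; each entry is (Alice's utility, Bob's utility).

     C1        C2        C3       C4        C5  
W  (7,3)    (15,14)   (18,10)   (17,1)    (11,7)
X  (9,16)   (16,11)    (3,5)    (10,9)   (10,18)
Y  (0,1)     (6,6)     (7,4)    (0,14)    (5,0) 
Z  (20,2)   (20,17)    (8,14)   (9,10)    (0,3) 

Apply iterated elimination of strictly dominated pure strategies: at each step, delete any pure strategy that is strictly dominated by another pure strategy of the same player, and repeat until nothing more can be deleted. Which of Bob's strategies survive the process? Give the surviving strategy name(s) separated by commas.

Alice's strategy Y is strictly dominated by W (C1: 7>0, C2: 15>6, C3: 18>7, C4: 17>0, C5: 11>5) and is removed.
Column C1 is eliminated: C5 beats it against every remaining row (W: 7>3, X: 18>16, Z: 3>2).
Column C3 is eliminated: C2 beats it against every remaining row (W: 14>10, X: 11>5, Z: 17>14).
Column C4 is eliminated: C2 beats it against every remaining row (W: 14>1, X: 11>9, Z: 17>10).
Among the remaining strategies, none is strictly dominated by another pure strategy of the same player, so the elimination stops.
Surviving strategies — Alice: {W, X, Z}; Bob: {C2, C5}.

C2, C5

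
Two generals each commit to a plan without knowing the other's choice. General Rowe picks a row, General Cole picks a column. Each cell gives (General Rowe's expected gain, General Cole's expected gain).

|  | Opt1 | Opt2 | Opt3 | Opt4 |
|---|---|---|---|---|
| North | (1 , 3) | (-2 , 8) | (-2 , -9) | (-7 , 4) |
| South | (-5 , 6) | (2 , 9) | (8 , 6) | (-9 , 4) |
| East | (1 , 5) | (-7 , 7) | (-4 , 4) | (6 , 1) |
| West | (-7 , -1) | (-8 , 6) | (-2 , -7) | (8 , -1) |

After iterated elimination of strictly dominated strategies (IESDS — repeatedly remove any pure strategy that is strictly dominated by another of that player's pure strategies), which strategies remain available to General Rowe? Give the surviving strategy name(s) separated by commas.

General Cole's strategy Opt1 is strictly dominated by Opt2 (North: 8>3, South: 9>6, East: 7>5, West: 6>-1) and is removed.
For General Cole, Opt2 strictly dominates Opt3 on the remaining rows (North: 8>-9, South: 9>6, East: 7>4, West: 6>-7); eliminate Opt3.
General Cole's strategy Opt4 is strictly dominated by Opt2 (North: 8>4, South: 9>4, East: 7>1, West: 6>-1) and is removed.
For General Rowe, South strictly dominates North on the remaining columns (Opt2: 2>-2); eliminate North.
Row East is eliminated: South beats it against every remaining column (Opt2: 2>-7).
General Rowe's strategy West is strictly dominated by South (Opt2: 2>-8) and is removed.
Among the remaining strategies, none is strictly dominated by another pure strategy of the same player, so the elimination stops.
Surviving strategies — General Rowe: {South}; General Cole: {Opt2}.

South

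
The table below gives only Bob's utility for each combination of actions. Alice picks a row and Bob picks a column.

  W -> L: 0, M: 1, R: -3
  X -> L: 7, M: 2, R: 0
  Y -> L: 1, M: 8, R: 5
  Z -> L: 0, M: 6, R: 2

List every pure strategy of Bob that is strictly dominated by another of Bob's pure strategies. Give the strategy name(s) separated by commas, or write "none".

L is not dominated — it holds its own against M at X (7>2); R at W (0>-3).
M is not dominated — it holds its own against L at W (1>0); R at W (1>-3).
R: dominated, since M does at least as well everywhere (W: 1>-3, X: 2>0, Y: 8>5, Z: 6>2).

R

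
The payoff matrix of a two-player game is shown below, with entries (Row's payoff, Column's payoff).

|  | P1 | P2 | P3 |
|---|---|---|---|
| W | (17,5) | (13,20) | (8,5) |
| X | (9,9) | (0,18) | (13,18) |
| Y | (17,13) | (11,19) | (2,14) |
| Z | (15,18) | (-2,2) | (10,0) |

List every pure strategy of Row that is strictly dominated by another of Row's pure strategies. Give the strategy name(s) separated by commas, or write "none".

none

W: no other strategy beats it everywhere (X at P1 (17>9); Y at P1 (17=17); Z at P1 (17>15)).
X: no other strategy beats it everywhere (W at P3 (13>8); Y at P3 (13>2); Z at P2 (0>-2)).
Y: no other strategy beats it everywhere (W at P1 (17=17); X at P1 (17>9); Z at P1 (17>15)).
Z is not dominated — it holds its own against W at P3 (10>8); X at P1 (15>9); Y at P3 (10>2).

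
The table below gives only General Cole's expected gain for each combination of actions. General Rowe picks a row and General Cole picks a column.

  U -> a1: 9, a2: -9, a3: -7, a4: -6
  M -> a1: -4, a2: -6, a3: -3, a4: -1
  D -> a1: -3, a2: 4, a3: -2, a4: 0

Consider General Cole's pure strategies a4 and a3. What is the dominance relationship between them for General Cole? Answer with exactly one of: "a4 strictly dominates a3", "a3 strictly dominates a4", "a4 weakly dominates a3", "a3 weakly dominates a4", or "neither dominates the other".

a4 strictly dominates a3

Compare a4 to a3 across each choice by General Rowe: U: -6>-7, M: -1>-3, D: 0>-2.
Every comparison favours a4, so a4 strictly dominates a3.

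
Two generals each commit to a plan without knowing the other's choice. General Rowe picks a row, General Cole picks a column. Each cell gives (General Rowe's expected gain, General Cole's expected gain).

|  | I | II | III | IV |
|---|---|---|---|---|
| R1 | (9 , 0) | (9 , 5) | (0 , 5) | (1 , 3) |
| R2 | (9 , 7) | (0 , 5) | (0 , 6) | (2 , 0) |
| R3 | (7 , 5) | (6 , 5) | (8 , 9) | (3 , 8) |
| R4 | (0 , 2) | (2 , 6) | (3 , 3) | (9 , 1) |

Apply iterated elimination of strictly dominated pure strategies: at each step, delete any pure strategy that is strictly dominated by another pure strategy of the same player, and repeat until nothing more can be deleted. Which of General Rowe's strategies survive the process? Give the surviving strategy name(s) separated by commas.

R1, R2, R3

General Cole's strategy IV is strictly dominated by III (R1: 5>3, R2: 6>0, R3: 9>8, R4: 3>1) and is removed.
For General Rowe, R3 strictly dominates R4 on the remaining columns (I: 7>0, II: 6>2, III: 8>3); eliminate R4.
Among the remaining strategies, none is strictly dominated by another pure strategy of the same player, so the elimination stops.
Surviving strategies — General Rowe: {R1, R2, R3}; General Cole: {I, II, III}.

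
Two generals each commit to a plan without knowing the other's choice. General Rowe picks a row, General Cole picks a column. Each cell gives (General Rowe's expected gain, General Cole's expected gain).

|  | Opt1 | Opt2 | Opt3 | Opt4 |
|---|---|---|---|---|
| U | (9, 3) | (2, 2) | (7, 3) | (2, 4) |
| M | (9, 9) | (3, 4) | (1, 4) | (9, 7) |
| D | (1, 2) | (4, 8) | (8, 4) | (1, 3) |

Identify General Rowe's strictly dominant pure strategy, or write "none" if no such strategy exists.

U fails to dominate M at Opt1 (9=9).
M fails to dominate U at Opt1 (9=9).
D fails to dominate U at Opt1 (1<9).
No single strategy dominates all the others.

none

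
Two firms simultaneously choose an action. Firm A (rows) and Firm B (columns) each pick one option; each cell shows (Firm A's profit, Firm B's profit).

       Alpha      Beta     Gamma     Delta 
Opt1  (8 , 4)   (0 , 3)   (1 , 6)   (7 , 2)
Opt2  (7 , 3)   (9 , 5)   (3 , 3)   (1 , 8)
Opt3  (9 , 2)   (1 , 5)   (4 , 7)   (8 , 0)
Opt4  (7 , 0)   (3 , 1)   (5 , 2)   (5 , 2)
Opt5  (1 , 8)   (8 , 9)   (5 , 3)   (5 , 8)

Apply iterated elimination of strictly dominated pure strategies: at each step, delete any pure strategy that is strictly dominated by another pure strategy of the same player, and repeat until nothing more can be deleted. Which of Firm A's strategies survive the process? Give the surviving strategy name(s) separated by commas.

Firm A's strategy Opt1 is strictly dominated by Opt3 (Alpha: 9>8, Beta: 1>0, Gamma: 4>1, Delta: 8>7) and is removed.
For Firm B, Beta strictly dominates Alpha on the remaining rows (Opt2: 5>3, Opt3: 5>2, Opt4: 1>0, Opt5: 9>8); eliminate Alpha.
Among the remaining strategies, none is strictly dominated by another pure strategy of the same player, so the elimination stops.
Surviving strategies — Firm A: {Opt2, Opt3, Opt4, Opt5}; Firm B: {Beta, Gamma, Delta}.

Opt2, Opt3, Opt4, Opt5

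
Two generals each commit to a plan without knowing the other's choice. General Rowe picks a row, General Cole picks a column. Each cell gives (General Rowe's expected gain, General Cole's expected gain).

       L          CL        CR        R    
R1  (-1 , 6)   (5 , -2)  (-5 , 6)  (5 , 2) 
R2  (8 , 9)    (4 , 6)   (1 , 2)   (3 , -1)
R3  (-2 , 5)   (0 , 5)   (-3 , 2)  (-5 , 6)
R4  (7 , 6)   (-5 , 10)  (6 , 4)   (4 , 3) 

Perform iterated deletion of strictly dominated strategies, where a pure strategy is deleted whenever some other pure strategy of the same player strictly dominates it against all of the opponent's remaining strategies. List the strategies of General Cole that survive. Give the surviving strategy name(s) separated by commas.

General Rowe's strategy R3 is strictly dominated by R2 (L: 8>-2, CL: 4>0, CR: 1>-3, R: 3>-5) and is removed.
For General Cole, L strictly dominates R on the remaining rows (R1: 6>2, R2: 9>-1, R4: 6>3); eliminate R.
Among the remaining strategies, none is strictly dominated by another pure strategy of the same player, so the elimination stops.
Surviving strategies — General Rowe: {R1, R2, R4}; General Cole: {L, CL, CR}.

L, CL, CR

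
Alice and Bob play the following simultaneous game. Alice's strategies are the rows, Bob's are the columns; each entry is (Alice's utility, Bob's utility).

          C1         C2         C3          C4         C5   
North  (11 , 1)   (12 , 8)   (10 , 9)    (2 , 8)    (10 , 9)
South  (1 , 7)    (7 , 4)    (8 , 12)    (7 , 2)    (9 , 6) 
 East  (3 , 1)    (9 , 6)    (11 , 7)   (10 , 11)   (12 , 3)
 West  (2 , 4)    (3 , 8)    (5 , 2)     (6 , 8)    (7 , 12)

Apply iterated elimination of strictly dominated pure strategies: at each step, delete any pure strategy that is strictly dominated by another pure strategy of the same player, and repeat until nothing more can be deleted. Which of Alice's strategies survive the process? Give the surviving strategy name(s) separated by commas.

Row South is eliminated: East beats it against every remaining column (C1: 3>1, C2: 9>7, C3: 11>8, C4: 10>7, C5: 12>9).
Alice's strategy West is strictly dominated by East (C1: 3>2, C2: 9>3, C3: 11>5, C4: 10>6, C5: 12>7) and is removed.
For Bob, C2 strictly dominates C1 on the remaining rows (North: 8>1, East: 6>1); eliminate C1.
Bob's strategy C2 is strictly dominated by C3 (North: 9>8, East: 7>6) and is removed.
For Alice, East strictly dominates North on the remaining columns (C3: 11>10, C4: 10>2, C5: 12>10); eliminate North.
Column C3 is eliminated: C4 beats it against every remaining row (East: 11>7).
Column C5 is eliminated: C4 beats it against every remaining row (East: 11>3).
Among the remaining strategies, none is strictly dominated by another pure strategy of the same player, so the elimination stops.
Surviving strategies — Alice: {East}; Bob: {C4}.

East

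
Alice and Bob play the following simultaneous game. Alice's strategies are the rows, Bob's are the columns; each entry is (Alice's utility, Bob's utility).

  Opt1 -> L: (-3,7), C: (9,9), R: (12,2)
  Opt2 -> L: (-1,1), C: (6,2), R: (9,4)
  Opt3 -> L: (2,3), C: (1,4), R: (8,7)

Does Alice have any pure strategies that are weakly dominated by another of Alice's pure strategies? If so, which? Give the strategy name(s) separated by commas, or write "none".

none

Opt1: no other strategy beats it everywhere (Opt2 at C (9>6); Opt3 at C (9>1)).
Opt2: no other strategy beats it everywhere (Opt1 at L (-1>-3); Opt3 at C (6>1)).
Opt3 is not dominated — it holds its own against Opt1 at L (2>-3); Opt2 at L (2>-1).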